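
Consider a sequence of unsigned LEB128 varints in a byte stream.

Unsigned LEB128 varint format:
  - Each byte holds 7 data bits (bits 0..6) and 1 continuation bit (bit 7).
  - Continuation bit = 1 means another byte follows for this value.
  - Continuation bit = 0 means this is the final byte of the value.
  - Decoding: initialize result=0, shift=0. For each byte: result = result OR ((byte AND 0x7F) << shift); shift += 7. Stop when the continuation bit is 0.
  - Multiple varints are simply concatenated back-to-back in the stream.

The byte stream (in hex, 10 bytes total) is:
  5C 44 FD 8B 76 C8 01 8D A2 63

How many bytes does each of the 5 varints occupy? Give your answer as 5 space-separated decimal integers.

Answer: 1 1 3 2 3

Derivation:
  byte[0]=0x5C cont=0 payload=0x5C=92: acc |= 92<<0 -> acc=92 shift=7 [end]
Varint 1: bytes[0:1] = 5C -> value 92 (1 byte(s))
  byte[1]=0x44 cont=0 payload=0x44=68: acc |= 68<<0 -> acc=68 shift=7 [end]
Varint 2: bytes[1:2] = 44 -> value 68 (1 byte(s))
  byte[2]=0xFD cont=1 payload=0x7D=125: acc |= 125<<0 -> acc=125 shift=7
  byte[3]=0x8B cont=1 payload=0x0B=11: acc |= 11<<7 -> acc=1533 shift=14
  byte[4]=0x76 cont=0 payload=0x76=118: acc |= 118<<14 -> acc=1934845 shift=21 [end]
Varint 3: bytes[2:5] = FD 8B 76 -> value 1934845 (3 byte(s))
  byte[5]=0xC8 cont=1 payload=0x48=72: acc |= 72<<0 -> acc=72 shift=7
  byte[6]=0x01 cont=0 payload=0x01=1: acc |= 1<<7 -> acc=200 shift=14 [end]
Varint 4: bytes[5:7] = C8 01 -> value 200 (2 byte(s))
  byte[7]=0x8D cont=1 payload=0x0D=13: acc |= 13<<0 -> acc=13 shift=7
  byte[8]=0xA2 cont=1 payload=0x22=34: acc |= 34<<7 -> acc=4365 shift=14
  byte[9]=0x63 cont=0 payload=0x63=99: acc |= 99<<14 -> acc=1626381 shift=21 [end]
Varint 5: bytes[7:10] = 8D A2 63 -> value 1626381 (3 byte(s))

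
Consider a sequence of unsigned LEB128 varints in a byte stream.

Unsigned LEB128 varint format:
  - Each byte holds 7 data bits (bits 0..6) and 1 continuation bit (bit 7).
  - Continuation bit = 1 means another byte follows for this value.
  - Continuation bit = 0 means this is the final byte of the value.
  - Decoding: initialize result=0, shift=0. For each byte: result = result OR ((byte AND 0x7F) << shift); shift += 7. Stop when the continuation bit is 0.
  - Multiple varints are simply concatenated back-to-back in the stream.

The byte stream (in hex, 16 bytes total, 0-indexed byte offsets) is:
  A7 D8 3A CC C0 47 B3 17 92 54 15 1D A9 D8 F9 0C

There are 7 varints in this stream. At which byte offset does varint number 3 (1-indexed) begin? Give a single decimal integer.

Answer: 6

Derivation:
  byte[0]=0xA7 cont=1 payload=0x27=39: acc |= 39<<0 -> acc=39 shift=7
  byte[1]=0xD8 cont=1 payload=0x58=88: acc |= 88<<7 -> acc=11303 shift=14
  byte[2]=0x3A cont=0 payload=0x3A=58: acc |= 58<<14 -> acc=961575 shift=21 [end]
Varint 1: bytes[0:3] = A7 D8 3A -> value 961575 (3 byte(s))
  byte[3]=0xCC cont=1 payload=0x4C=76: acc |= 76<<0 -> acc=76 shift=7
  byte[4]=0xC0 cont=1 payload=0x40=64: acc |= 64<<7 -> acc=8268 shift=14
  byte[5]=0x47 cont=0 payload=0x47=71: acc |= 71<<14 -> acc=1171532 shift=21 [end]
Varint 2: bytes[3:6] = CC C0 47 -> value 1171532 (3 byte(s))
  byte[6]=0xB3 cont=1 payload=0x33=51: acc |= 51<<0 -> acc=51 shift=7
  byte[7]=0x17 cont=0 payload=0x17=23: acc |= 23<<7 -> acc=2995 shift=14 [end]
Varint 3: bytes[6:8] = B3 17 -> value 2995 (2 byte(s))
  byte[8]=0x92 cont=1 payload=0x12=18: acc |= 18<<0 -> acc=18 shift=7
  byte[9]=0x54 cont=0 payload=0x54=84: acc |= 84<<7 -> acc=10770 shift=14 [end]
Varint 4: bytes[8:10] = 92 54 -> value 10770 (2 byte(s))
  byte[10]=0x15 cont=0 payload=0x15=21: acc |= 21<<0 -> acc=21 shift=7 [end]
Varint 5: bytes[10:11] = 15 -> value 21 (1 byte(s))
  byte[11]=0x1D cont=0 payload=0x1D=29: acc |= 29<<0 -> acc=29 shift=7 [end]
Varint 6: bytes[11:12] = 1D -> value 29 (1 byte(s))
  byte[12]=0xA9 cont=1 payload=0x29=41: acc |= 41<<0 -> acc=41 shift=7
  byte[13]=0xD8 cont=1 payload=0x58=88: acc |= 88<<7 -> acc=11305 shift=14
  byte[14]=0xF9 cont=1 payload=0x79=121: acc |= 121<<14 -> acc=1993769 shift=21
  byte[15]=0x0C cont=0 payload=0x0C=12: acc |= 12<<21 -> acc=27159593 shift=28 [end]
Varint 7: bytes[12:16] = A9 D8 F9 0C -> value 27159593 (4 byte(s))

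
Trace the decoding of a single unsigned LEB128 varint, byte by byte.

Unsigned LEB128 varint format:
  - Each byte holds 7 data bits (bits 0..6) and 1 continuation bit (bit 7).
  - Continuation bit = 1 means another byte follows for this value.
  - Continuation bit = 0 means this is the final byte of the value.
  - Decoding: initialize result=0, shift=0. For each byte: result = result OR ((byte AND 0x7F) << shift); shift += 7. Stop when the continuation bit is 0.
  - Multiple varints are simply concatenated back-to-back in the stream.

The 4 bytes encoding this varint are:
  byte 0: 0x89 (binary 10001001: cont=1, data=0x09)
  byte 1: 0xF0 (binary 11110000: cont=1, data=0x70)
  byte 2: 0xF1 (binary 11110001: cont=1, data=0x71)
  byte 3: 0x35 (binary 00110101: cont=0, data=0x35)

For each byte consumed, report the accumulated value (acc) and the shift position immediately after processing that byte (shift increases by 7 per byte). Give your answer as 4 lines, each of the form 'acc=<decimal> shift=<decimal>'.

byte 0=0x89: payload=0x09=9, contrib = 9<<0 = 9; acc -> 9, shift -> 7
byte 1=0xF0: payload=0x70=112, contrib = 112<<7 = 14336; acc -> 14345, shift -> 14
byte 2=0xF1: payload=0x71=113, contrib = 113<<14 = 1851392; acc -> 1865737, shift -> 21
byte 3=0x35: payload=0x35=53, contrib = 53<<21 = 111149056; acc -> 113014793, shift -> 28

Answer: acc=9 shift=7
acc=14345 shift=14
acc=1865737 shift=21
acc=113014793 shift=28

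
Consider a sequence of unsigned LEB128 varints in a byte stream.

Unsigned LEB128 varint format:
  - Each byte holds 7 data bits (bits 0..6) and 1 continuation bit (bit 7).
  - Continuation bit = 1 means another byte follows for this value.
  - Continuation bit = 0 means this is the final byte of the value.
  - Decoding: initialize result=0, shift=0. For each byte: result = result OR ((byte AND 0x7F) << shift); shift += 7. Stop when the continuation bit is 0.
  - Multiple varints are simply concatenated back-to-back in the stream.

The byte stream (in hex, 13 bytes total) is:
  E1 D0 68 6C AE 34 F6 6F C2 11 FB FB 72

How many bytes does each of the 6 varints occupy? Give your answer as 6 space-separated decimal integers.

Answer: 3 1 2 2 2 3

Derivation:
  byte[0]=0xE1 cont=1 payload=0x61=97: acc |= 97<<0 -> acc=97 shift=7
  byte[1]=0xD0 cont=1 payload=0x50=80: acc |= 80<<7 -> acc=10337 shift=14
  byte[2]=0x68 cont=0 payload=0x68=104: acc |= 104<<14 -> acc=1714273 shift=21 [end]
Varint 1: bytes[0:3] = E1 D0 68 -> value 1714273 (3 byte(s))
  byte[3]=0x6C cont=0 payload=0x6C=108: acc |= 108<<0 -> acc=108 shift=7 [end]
Varint 2: bytes[3:4] = 6C -> value 108 (1 byte(s))
  byte[4]=0xAE cont=1 payload=0x2E=46: acc |= 46<<0 -> acc=46 shift=7
  byte[5]=0x34 cont=0 payload=0x34=52: acc |= 52<<7 -> acc=6702 shift=14 [end]
Varint 3: bytes[4:6] = AE 34 -> value 6702 (2 byte(s))
  byte[6]=0xF6 cont=1 payload=0x76=118: acc |= 118<<0 -> acc=118 shift=7
  byte[7]=0x6F cont=0 payload=0x6F=111: acc |= 111<<7 -> acc=14326 shift=14 [end]
Varint 4: bytes[6:8] = F6 6F -> value 14326 (2 byte(s))
  byte[8]=0xC2 cont=1 payload=0x42=66: acc |= 66<<0 -> acc=66 shift=7
  byte[9]=0x11 cont=0 payload=0x11=17: acc |= 17<<7 -> acc=2242 shift=14 [end]
Varint 5: bytes[8:10] = C2 11 -> value 2242 (2 byte(s))
  byte[10]=0xFB cont=1 payload=0x7B=123: acc |= 123<<0 -> acc=123 shift=7
  byte[11]=0xFB cont=1 payload=0x7B=123: acc |= 123<<7 -> acc=15867 shift=14
  byte[12]=0x72 cont=0 payload=0x72=114: acc |= 114<<14 -> acc=1883643 shift=21 [end]
Varint 6: bytes[10:13] = FB FB 72 -> value 1883643 (3 byte(s))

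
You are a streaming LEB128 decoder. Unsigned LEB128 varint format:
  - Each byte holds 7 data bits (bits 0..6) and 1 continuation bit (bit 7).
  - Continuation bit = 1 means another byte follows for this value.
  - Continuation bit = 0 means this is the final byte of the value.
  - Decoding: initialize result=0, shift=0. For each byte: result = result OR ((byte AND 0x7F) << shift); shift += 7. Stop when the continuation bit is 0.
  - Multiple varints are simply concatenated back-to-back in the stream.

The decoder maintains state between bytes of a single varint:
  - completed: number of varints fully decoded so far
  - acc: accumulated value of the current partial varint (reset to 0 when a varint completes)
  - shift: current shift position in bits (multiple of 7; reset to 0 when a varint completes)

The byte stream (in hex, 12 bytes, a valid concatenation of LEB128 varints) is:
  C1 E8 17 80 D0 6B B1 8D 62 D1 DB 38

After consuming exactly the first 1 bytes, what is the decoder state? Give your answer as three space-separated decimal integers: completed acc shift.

byte[0]=0xC1 cont=1 payload=0x41: acc |= 65<<0 -> completed=0 acc=65 shift=7

Answer: 0 65 7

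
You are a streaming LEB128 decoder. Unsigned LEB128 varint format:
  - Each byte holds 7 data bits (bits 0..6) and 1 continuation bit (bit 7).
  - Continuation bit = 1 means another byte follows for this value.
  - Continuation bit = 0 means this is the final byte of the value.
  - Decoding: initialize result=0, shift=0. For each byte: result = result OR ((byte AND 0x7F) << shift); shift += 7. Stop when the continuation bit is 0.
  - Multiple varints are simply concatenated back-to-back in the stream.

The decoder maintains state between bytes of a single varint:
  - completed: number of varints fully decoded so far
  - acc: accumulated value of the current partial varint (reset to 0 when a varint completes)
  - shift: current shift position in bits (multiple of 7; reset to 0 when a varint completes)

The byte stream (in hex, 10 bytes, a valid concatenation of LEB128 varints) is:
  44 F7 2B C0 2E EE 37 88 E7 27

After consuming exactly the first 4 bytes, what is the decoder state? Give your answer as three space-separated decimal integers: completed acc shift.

byte[0]=0x44 cont=0 payload=0x44: varint #1 complete (value=68); reset -> completed=1 acc=0 shift=0
byte[1]=0xF7 cont=1 payload=0x77: acc |= 119<<0 -> completed=1 acc=119 shift=7
byte[2]=0x2B cont=0 payload=0x2B: varint #2 complete (value=5623); reset -> completed=2 acc=0 shift=0
byte[3]=0xC0 cont=1 payload=0x40: acc |= 64<<0 -> completed=2 acc=64 shift=7

Answer: 2 64 7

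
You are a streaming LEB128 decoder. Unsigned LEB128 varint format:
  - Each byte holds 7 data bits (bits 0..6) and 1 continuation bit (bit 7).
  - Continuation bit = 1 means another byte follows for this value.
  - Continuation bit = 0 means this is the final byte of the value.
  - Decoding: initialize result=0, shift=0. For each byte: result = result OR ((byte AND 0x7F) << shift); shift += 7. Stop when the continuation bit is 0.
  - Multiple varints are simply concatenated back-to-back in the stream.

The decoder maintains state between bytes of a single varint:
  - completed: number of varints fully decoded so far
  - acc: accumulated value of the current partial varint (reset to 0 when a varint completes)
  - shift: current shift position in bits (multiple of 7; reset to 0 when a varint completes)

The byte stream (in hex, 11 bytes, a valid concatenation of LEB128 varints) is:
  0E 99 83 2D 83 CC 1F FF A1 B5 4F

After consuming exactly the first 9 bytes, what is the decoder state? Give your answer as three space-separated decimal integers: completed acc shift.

Answer: 3 4351 14

Derivation:
byte[0]=0x0E cont=0 payload=0x0E: varint #1 complete (value=14); reset -> completed=1 acc=0 shift=0
byte[1]=0x99 cont=1 payload=0x19: acc |= 25<<0 -> completed=1 acc=25 shift=7
byte[2]=0x83 cont=1 payload=0x03: acc |= 3<<7 -> completed=1 acc=409 shift=14
byte[3]=0x2D cont=0 payload=0x2D: varint #2 complete (value=737689); reset -> completed=2 acc=0 shift=0
byte[4]=0x83 cont=1 payload=0x03: acc |= 3<<0 -> completed=2 acc=3 shift=7
byte[5]=0xCC cont=1 payload=0x4C: acc |= 76<<7 -> completed=2 acc=9731 shift=14
byte[6]=0x1F cont=0 payload=0x1F: varint #3 complete (value=517635); reset -> completed=3 acc=0 shift=0
byte[7]=0xFF cont=1 payload=0x7F: acc |= 127<<0 -> completed=3 acc=127 shift=7
byte[8]=0xA1 cont=1 payload=0x21: acc |= 33<<7 -> completed=3 acc=4351 shift=14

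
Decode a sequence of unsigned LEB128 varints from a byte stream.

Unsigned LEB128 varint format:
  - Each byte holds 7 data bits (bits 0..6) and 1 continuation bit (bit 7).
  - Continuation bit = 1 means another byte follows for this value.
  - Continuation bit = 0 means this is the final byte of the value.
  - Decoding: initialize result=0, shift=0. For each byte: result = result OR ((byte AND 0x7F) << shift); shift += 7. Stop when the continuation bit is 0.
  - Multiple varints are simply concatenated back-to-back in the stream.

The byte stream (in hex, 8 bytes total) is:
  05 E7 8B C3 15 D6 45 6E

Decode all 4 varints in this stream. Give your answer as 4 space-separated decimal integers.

Answer: 5 45139431 8918 110

Derivation:
  byte[0]=0x05 cont=0 payload=0x05=5: acc |= 5<<0 -> acc=5 shift=7 [end]
Varint 1: bytes[0:1] = 05 -> value 5 (1 byte(s))
  byte[1]=0xE7 cont=1 payload=0x67=103: acc |= 103<<0 -> acc=103 shift=7
  byte[2]=0x8B cont=1 payload=0x0B=11: acc |= 11<<7 -> acc=1511 shift=14
  byte[3]=0xC3 cont=1 payload=0x43=67: acc |= 67<<14 -> acc=1099239 shift=21
  byte[4]=0x15 cont=0 payload=0x15=21: acc |= 21<<21 -> acc=45139431 shift=28 [end]
Varint 2: bytes[1:5] = E7 8B C3 15 -> value 45139431 (4 byte(s))
  byte[5]=0xD6 cont=1 payload=0x56=86: acc |= 86<<0 -> acc=86 shift=7
  byte[6]=0x45 cont=0 payload=0x45=69: acc |= 69<<7 -> acc=8918 shift=14 [end]
Varint 3: bytes[5:7] = D6 45 -> value 8918 (2 byte(s))
  byte[7]=0x6E cont=0 payload=0x6E=110: acc |= 110<<0 -> acc=110 shift=7 [end]
Varint 4: bytes[7:8] = 6E -> value 110 (1 byte(s))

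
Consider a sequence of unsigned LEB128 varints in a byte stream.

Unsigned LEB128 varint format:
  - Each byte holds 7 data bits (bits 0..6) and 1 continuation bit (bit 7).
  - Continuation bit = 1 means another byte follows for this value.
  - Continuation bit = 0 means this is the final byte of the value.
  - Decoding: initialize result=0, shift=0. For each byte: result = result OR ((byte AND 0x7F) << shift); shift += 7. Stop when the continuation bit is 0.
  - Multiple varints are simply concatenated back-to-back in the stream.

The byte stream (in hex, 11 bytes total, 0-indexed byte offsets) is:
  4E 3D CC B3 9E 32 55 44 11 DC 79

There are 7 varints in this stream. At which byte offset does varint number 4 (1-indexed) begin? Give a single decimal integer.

Answer: 6

Derivation:
  byte[0]=0x4E cont=0 payload=0x4E=78: acc |= 78<<0 -> acc=78 shift=7 [end]
Varint 1: bytes[0:1] = 4E -> value 78 (1 byte(s))
  byte[1]=0x3D cont=0 payload=0x3D=61: acc |= 61<<0 -> acc=61 shift=7 [end]
Varint 2: bytes[1:2] = 3D -> value 61 (1 byte(s))
  byte[2]=0xCC cont=1 payload=0x4C=76: acc |= 76<<0 -> acc=76 shift=7
  byte[3]=0xB3 cont=1 payload=0x33=51: acc |= 51<<7 -> acc=6604 shift=14
  byte[4]=0x9E cont=1 payload=0x1E=30: acc |= 30<<14 -> acc=498124 shift=21
  byte[5]=0x32 cont=0 payload=0x32=50: acc |= 50<<21 -> acc=105355724 shift=28 [end]
Varint 3: bytes[2:6] = CC B3 9E 32 -> value 105355724 (4 byte(s))
  byte[6]=0x55 cont=0 payload=0x55=85: acc |= 85<<0 -> acc=85 shift=7 [end]
Varint 4: bytes[6:7] = 55 -> value 85 (1 byte(s))
  byte[7]=0x44 cont=0 payload=0x44=68: acc |= 68<<0 -> acc=68 shift=7 [end]
Varint 5: bytes[7:8] = 44 -> value 68 (1 byte(s))
  byte[8]=0x11 cont=0 payload=0x11=17: acc |= 17<<0 -> acc=17 shift=7 [end]
Varint 6: bytes[8:9] = 11 -> value 17 (1 byte(s))
  byte[9]=0xDC cont=1 payload=0x5C=92: acc |= 92<<0 -> acc=92 shift=7
  byte[10]=0x79 cont=0 payload=0x79=121: acc |= 121<<7 -> acc=15580 shift=14 [end]
Varint 7: bytes[9:11] = DC 79 -> value 15580 (2 byte(s))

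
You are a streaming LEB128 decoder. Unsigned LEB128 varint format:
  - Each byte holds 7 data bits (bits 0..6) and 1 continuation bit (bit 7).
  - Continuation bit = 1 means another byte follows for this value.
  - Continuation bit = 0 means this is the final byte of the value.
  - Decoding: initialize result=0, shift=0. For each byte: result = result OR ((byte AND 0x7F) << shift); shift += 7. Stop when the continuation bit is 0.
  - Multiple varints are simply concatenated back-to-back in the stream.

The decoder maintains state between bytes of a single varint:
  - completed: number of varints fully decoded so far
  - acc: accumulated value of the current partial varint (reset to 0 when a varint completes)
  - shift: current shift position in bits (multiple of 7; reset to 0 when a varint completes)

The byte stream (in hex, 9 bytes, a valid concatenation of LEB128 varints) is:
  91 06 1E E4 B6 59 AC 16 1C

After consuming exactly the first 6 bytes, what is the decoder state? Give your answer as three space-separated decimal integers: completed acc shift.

byte[0]=0x91 cont=1 payload=0x11: acc |= 17<<0 -> completed=0 acc=17 shift=7
byte[1]=0x06 cont=0 payload=0x06: varint #1 complete (value=785); reset -> completed=1 acc=0 shift=0
byte[2]=0x1E cont=0 payload=0x1E: varint #2 complete (value=30); reset -> completed=2 acc=0 shift=0
byte[3]=0xE4 cont=1 payload=0x64: acc |= 100<<0 -> completed=2 acc=100 shift=7
byte[4]=0xB6 cont=1 payload=0x36: acc |= 54<<7 -> completed=2 acc=7012 shift=14
byte[5]=0x59 cont=0 payload=0x59: varint #3 complete (value=1465188); reset -> completed=3 acc=0 shift=0

Answer: 3 0 0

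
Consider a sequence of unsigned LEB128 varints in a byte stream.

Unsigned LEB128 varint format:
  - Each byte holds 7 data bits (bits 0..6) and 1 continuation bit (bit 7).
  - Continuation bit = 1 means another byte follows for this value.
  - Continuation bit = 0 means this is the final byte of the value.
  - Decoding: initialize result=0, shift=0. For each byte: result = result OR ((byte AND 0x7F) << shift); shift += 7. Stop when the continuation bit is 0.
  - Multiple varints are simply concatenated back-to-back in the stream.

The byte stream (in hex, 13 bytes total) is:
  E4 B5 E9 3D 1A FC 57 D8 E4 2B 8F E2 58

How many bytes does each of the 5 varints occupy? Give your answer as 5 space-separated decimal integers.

Answer: 4 1 2 3 3

Derivation:
  byte[0]=0xE4 cont=1 payload=0x64=100: acc |= 100<<0 -> acc=100 shift=7
  byte[1]=0xB5 cont=1 payload=0x35=53: acc |= 53<<7 -> acc=6884 shift=14
  byte[2]=0xE9 cont=1 payload=0x69=105: acc |= 105<<14 -> acc=1727204 shift=21
  byte[3]=0x3D cont=0 payload=0x3D=61: acc |= 61<<21 -> acc=129653476 shift=28 [end]
Varint 1: bytes[0:4] = E4 B5 E9 3D -> value 129653476 (4 byte(s))
  byte[4]=0x1A cont=0 payload=0x1A=26: acc |= 26<<0 -> acc=26 shift=7 [end]
Varint 2: bytes[4:5] = 1A -> value 26 (1 byte(s))
  byte[5]=0xFC cont=1 payload=0x7C=124: acc |= 124<<0 -> acc=124 shift=7
  byte[6]=0x57 cont=0 payload=0x57=87: acc |= 87<<7 -> acc=11260 shift=14 [end]
Varint 3: bytes[5:7] = FC 57 -> value 11260 (2 byte(s))
  byte[7]=0xD8 cont=1 payload=0x58=88: acc |= 88<<0 -> acc=88 shift=7
  byte[8]=0xE4 cont=1 payload=0x64=100: acc |= 100<<7 -> acc=12888 shift=14
  byte[9]=0x2B cont=0 payload=0x2B=43: acc |= 43<<14 -> acc=717400 shift=21 [end]
Varint 4: bytes[7:10] = D8 E4 2B -> value 717400 (3 byte(s))
  byte[10]=0x8F cont=1 payload=0x0F=15: acc |= 15<<0 -> acc=15 shift=7
  byte[11]=0xE2 cont=1 payload=0x62=98: acc |= 98<<7 -> acc=12559 shift=14
  byte[12]=0x58 cont=0 payload=0x58=88: acc |= 88<<14 -> acc=1454351 shift=21 [end]
Varint 5: bytes[10:13] = 8F E2 58 -> value 1454351 (3 byte(s))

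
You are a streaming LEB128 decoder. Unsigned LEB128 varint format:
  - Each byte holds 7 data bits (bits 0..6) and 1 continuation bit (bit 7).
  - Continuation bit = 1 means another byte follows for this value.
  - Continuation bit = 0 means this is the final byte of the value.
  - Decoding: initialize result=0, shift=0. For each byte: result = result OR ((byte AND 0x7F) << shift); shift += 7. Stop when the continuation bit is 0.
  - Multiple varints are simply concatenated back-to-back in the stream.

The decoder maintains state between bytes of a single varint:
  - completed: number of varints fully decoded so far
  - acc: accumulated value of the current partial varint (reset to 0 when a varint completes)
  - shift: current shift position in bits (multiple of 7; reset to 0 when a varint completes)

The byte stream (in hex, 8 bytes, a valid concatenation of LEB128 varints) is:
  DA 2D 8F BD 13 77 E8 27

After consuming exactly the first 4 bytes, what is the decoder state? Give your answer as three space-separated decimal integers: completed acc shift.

byte[0]=0xDA cont=1 payload=0x5A: acc |= 90<<0 -> completed=0 acc=90 shift=7
byte[1]=0x2D cont=0 payload=0x2D: varint #1 complete (value=5850); reset -> completed=1 acc=0 shift=0
byte[2]=0x8F cont=1 payload=0x0F: acc |= 15<<0 -> completed=1 acc=15 shift=7
byte[3]=0xBD cont=1 payload=0x3D: acc |= 61<<7 -> completed=1 acc=7823 shift=14

Answer: 1 7823 14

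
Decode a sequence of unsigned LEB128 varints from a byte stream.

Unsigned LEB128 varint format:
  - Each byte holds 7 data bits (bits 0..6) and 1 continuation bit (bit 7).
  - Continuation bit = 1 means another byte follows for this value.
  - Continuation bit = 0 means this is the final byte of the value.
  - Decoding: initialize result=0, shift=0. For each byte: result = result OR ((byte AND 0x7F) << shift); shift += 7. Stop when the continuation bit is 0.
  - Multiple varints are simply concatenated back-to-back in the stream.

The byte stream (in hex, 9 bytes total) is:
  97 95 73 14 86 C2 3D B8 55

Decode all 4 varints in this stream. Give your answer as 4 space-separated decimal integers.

  byte[0]=0x97 cont=1 payload=0x17=23: acc |= 23<<0 -> acc=23 shift=7
  byte[1]=0x95 cont=1 payload=0x15=21: acc |= 21<<7 -> acc=2711 shift=14
  byte[2]=0x73 cont=0 payload=0x73=115: acc |= 115<<14 -> acc=1886871 shift=21 [end]
Varint 1: bytes[0:3] = 97 95 73 -> value 1886871 (3 byte(s))
  byte[3]=0x14 cont=0 payload=0x14=20: acc |= 20<<0 -> acc=20 shift=7 [end]
Varint 2: bytes[3:4] = 14 -> value 20 (1 byte(s))
  byte[4]=0x86 cont=1 payload=0x06=6: acc |= 6<<0 -> acc=6 shift=7
  byte[5]=0xC2 cont=1 payload=0x42=66: acc |= 66<<7 -> acc=8454 shift=14
  byte[6]=0x3D cont=0 payload=0x3D=61: acc |= 61<<14 -> acc=1007878 shift=21 [end]
Varint 3: bytes[4:7] = 86 C2 3D -> value 1007878 (3 byte(s))
  byte[7]=0xB8 cont=1 payload=0x38=56: acc |= 56<<0 -> acc=56 shift=7
  byte[8]=0x55 cont=0 payload=0x55=85: acc |= 85<<7 -> acc=10936 shift=14 [end]
Varint 4: bytes[7:9] = B8 55 -> value 10936 (2 byte(s))

Answer: 1886871 20 1007878 10936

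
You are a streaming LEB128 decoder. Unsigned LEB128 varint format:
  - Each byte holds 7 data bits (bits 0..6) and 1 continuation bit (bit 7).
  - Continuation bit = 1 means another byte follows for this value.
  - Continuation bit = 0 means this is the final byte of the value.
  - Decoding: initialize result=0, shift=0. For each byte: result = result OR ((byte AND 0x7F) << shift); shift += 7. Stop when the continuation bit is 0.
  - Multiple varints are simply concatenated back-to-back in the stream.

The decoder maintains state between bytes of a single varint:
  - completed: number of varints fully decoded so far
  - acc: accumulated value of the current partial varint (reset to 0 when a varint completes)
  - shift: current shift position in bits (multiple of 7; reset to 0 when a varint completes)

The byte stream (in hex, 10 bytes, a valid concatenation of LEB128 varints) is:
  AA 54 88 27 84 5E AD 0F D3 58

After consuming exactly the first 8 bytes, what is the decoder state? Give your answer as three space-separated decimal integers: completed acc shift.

byte[0]=0xAA cont=1 payload=0x2A: acc |= 42<<0 -> completed=0 acc=42 shift=7
byte[1]=0x54 cont=0 payload=0x54: varint #1 complete (value=10794); reset -> completed=1 acc=0 shift=0
byte[2]=0x88 cont=1 payload=0x08: acc |= 8<<0 -> completed=1 acc=8 shift=7
byte[3]=0x27 cont=0 payload=0x27: varint #2 complete (value=5000); reset -> completed=2 acc=0 shift=0
byte[4]=0x84 cont=1 payload=0x04: acc |= 4<<0 -> completed=2 acc=4 shift=7
byte[5]=0x5E cont=0 payload=0x5E: varint #3 complete (value=12036); reset -> completed=3 acc=0 shift=0
byte[6]=0xAD cont=1 payload=0x2D: acc |= 45<<0 -> completed=3 acc=45 shift=7
byte[7]=0x0F cont=0 payload=0x0F: varint #4 complete (value=1965); reset -> completed=4 acc=0 shift=0

Answer: 4 0 0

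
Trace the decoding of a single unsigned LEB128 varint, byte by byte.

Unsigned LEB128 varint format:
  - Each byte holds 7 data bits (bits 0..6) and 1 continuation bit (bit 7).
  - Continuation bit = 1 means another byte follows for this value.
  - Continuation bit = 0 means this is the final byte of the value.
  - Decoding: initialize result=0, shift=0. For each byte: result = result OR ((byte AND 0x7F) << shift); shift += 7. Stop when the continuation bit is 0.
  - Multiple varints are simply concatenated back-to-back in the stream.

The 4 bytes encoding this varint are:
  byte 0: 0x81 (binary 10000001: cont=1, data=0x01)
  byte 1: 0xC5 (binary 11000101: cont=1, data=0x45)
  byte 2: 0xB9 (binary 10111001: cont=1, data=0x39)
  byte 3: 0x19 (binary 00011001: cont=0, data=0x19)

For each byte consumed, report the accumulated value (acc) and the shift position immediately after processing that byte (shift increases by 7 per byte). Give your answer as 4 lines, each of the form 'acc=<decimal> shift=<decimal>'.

byte 0=0x81: payload=0x01=1, contrib = 1<<0 = 1; acc -> 1, shift -> 7
byte 1=0xC5: payload=0x45=69, contrib = 69<<7 = 8832; acc -> 8833, shift -> 14
byte 2=0xB9: payload=0x39=57, contrib = 57<<14 = 933888; acc -> 942721, shift -> 21
byte 3=0x19: payload=0x19=25, contrib = 25<<21 = 52428800; acc -> 53371521, shift -> 28

Answer: acc=1 shift=7
acc=8833 shift=14
acc=942721 shift=21
acc=53371521 shift=28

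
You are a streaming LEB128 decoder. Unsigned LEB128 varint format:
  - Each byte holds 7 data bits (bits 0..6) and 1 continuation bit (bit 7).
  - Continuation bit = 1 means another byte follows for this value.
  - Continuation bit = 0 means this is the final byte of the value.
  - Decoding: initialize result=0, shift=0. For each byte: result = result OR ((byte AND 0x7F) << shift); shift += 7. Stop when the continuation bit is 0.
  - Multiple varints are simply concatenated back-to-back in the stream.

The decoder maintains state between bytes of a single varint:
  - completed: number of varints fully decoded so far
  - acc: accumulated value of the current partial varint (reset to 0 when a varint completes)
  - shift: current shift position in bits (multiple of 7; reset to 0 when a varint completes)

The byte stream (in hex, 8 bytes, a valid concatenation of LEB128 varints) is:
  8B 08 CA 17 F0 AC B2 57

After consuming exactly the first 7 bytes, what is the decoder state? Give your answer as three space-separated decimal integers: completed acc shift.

Answer: 2 824944 21

Derivation:
byte[0]=0x8B cont=1 payload=0x0B: acc |= 11<<0 -> completed=0 acc=11 shift=7
byte[1]=0x08 cont=0 payload=0x08: varint #1 complete (value=1035); reset -> completed=1 acc=0 shift=0
byte[2]=0xCA cont=1 payload=0x4A: acc |= 74<<0 -> completed=1 acc=74 shift=7
byte[3]=0x17 cont=0 payload=0x17: varint #2 complete (value=3018); reset -> completed=2 acc=0 shift=0
byte[4]=0xF0 cont=1 payload=0x70: acc |= 112<<0 -> completed=2 acc=112 shift=7
byte[5]=0xAC cont=1 payload=0x2C: acc |= 44<<7 -> completed=2 acc=5744 shift=14
byte[6]=0xB2 cont=1 payload=0x32: acc |= 50<<14 -> completed=2 acc=824944 shift=21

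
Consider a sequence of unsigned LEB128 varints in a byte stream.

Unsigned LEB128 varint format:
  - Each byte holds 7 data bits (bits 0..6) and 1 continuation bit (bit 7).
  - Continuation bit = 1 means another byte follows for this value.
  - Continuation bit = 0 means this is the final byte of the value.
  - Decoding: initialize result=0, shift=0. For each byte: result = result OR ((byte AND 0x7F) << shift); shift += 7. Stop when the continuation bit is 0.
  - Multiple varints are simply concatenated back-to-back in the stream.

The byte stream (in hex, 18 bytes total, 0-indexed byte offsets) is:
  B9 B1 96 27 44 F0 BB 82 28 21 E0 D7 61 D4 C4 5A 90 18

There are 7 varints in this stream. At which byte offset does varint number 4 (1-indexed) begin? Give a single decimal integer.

Answer: 9

Derivation:
  byte[0]=0xB9 cont=1 payload=0x39=57: acc |= 57<<0 -> acc=57 shift=7
  byte[1]=0xB1 cont=1 payload=0x31=49: acc |= 49<<7 -> acc=6329 shift=14
  byte[2]=0x96 cont=1 payload=0x16=22: acc |= 22<<14 -> acc=366777 shift=21
  byte[3]=0x27 cont=0 payload=0x27=39: acc |= 39<<21 -> acc=82155705 shift=28 [end]
Varint 1: bytes[0:4] = B9 B1 96 27 -> value 82155705 (4 byte(s))
  byte[4]=0x44 cont=0 payload=0x44=68: acc |= 68<<0 -> acc=68 shift=7 [end]
Varint 2: bytes[4:5] = 44 -> value 68 (1 byte(s))
  byte[5]=0xF0 cont=1 payload=0x70=112: acc |= 112<<0 -> acc=112 shift=7
  byte[6]=0xBB cont=1 payload=0x3B=59: acc |= 59<<7 -> acc=7664 shift=14
  byte[7]=0x82 cont=1 payload=0x02=2: acc |= 2<<14 -> acc=40432 shift=21
  byte[8]=0x28 cont=0 payload=0x28=40: acc |= 40<<21 -> acc=83926512 shift=28 [end]
Varint 3: bytes[5:9] = F0 BB 82 28 -> value 83926512 (4 byte(s))
  byte[9]=0x21 cont=0 payload=0x21=33: acc |= 33<<0 -> acc=33 shift=7 [end]
Varint 4: bytes[9:10] = 21 -> value 33 (1 byte(s))
  byte[10]=0xE0 cont=1 payload=0x60=96: acc |= 96<<0 -> acc=96 shift=7
  byte[11]=0xD7 cont=1 payload=0x57=87: acc |= 87<<7 -> acc=11232 shift=14
  byte[12]=0x61 cont=0 payload=0x61=97: acc |= 97<<14 -> acc=1600480 shift=21 [end]
Varint 5: bytes[10:13] = E0 D7 61 -> value 1600480 (3 byte(s))
  byte[13]=0xD4 cont=1 payload=0x54=84: acc |= 84<<0 -> acc=84 shift=7
  byte[14]=0xC4 cont=1 payload=0x44=68: acc |= 68<<7 -> acc=8788 shift=14
  byte[15]=0x5A cont=0 payload=0x5A=90: acc |= 90<<14 -> acc=1483348 shift=21 [end]
Varint 6: bytes[13:16] = D4 C4 5A -> value 1483348 (3 byte(s))
  byte[16]=0x90 cont=1 payload=0x10=16: acc |= 16<<0 -> acc=16 shift=7
  byte[17]=0x18 cont=0 payload=0x18=24: acc |= 24<<7 -> acc=3088 shift=14 [end]
Varint 7: bytes[16:18] = 90 18 -> value 3088 (2 byte(s))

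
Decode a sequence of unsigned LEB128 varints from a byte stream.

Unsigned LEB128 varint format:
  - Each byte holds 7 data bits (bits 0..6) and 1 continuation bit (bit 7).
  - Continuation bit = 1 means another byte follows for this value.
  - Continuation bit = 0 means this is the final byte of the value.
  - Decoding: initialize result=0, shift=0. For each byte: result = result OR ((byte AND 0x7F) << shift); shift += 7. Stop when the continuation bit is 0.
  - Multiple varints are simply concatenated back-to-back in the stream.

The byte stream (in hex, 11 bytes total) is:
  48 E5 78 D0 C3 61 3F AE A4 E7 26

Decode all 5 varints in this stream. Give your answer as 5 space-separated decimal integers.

Answer: 72 15461 1597904 63 81383982

Derivation:
  byte[0]=0x48 cont=0 payload=0x48=72: acc |= 72<<0 -> acc=72 shift=7 [end]
Varint 1: bytes[0:1] = 48 -> value 72 (1 byte(s))
  byte[1]=0xE5 cont=1 payload=0x65=101: acc |= 101<<0 -> acc=101 shift=7
  byte[2]=0x78 cont=0 payload=0x78=120: acc |= 120<<7 -> acc=15461 shift=14 [end]
Varint 2: bytes[1:3] = E5 78 -> value 15461 (2 byte(s))
  byte[3]=0xD0 cont=1 payload=0x50=80: acc |= 80<<0 -> acc=80 shift=7
  byte[4]=0xC3 cont=1 payload=0x43=67: acc |= 67<<7 -> acc=8656 shift=14
  byte[5]=0x61 cont=0 payload=0x61=97: acc |= 97<<14 -> acc=1597904 shift=21 [end]
Varint 3: bytes[3:6] = D0 C3 61 -> value 1597904 (3 byte(s))
  byte[6]=0x3F cont=0 payload=0x3F=63: acc |= 63<<0 -> acc=63 shift=7 [end]
Varint 4: bytes[6:7] = 3F -> value 63 (1 byte(s))
  byte[7]=0xAE cont=1 payload=0x2E=46: acc |= 46<<0 -> acc=46 shift=7
  byte[8]=0xA4 cont=1 payload=0x24=36: acc |= 36<<7 -> acc=4654 shift=14
  byte[9]=0xE7 cont=1 payload=0x67=103: acc |= 103<<14 -> acc=1692206 shift=21
  byte[10]=0x26 cont=0 payload=0x26=38: acc |= 38<<21 -> acc=81383982 shift=28 [end]
Varint 5: bytes[7:11] = AE A4 E7 26 -> value 81383982 (4 byte(s))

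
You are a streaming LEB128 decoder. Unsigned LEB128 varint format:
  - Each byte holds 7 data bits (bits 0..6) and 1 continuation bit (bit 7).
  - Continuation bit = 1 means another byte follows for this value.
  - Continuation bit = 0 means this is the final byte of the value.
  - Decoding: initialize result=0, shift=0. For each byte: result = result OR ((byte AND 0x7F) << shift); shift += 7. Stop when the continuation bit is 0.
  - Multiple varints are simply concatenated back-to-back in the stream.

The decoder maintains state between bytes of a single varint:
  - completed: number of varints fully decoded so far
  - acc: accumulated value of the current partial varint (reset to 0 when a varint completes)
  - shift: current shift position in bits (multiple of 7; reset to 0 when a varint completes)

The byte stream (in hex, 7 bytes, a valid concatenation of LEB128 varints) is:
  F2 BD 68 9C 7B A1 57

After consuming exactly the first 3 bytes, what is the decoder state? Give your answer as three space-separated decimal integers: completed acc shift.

Answer: 1 0 0

Derivation:
byte[0]=0xF2 cont=1 payload=0x72: acc |= 114<<0 -> completed=0 acc=114 shift=7
byte[1]=0xBD cont=1 payload=0x3D: acc |= 61<<7 -> completed=0 acc=7922 shift=14
byte[2]=0x68 cont=0 payload=0x68: varint #1 complete (value=1711858); reset -> completed=1 acc=0 shift=0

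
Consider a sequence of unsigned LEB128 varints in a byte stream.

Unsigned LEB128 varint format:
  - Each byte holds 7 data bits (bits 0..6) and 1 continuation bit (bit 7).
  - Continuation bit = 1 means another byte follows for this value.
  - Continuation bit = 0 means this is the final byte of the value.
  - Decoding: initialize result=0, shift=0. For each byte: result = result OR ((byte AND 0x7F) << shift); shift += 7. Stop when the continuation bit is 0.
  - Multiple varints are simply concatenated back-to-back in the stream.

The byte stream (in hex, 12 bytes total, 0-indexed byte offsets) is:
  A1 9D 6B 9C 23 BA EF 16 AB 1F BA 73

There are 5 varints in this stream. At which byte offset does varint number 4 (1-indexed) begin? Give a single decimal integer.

  byte[0]=0xA1 cont=1 payload=0x21=33: acc |= 33<<0 -> acc=33 shift=7
  byte[1]=0x9D cont=1 payload=0x1D=29: acc |= 29<<7 -> acc=3745 shift=14
  byte[2]=0x6B cont=0 payload=0x6B=107: acc |= 107<<14 -> acc=1756833 shift=21 [end]
Varint 1: bytes[0:3] = A1 9D 6B -> value 1756833 (3 byte(s))
  byte[3]=0x9C cont=1 payload=0x1C=28: acc |= 28<<0 -> acc=28 shift=7
  byte[4]=0x23 cont=0 payload=0x23=35: acc |= 35<<7 -> acc=4508 shift=14 [end]
Varint 2: bytes[3:5] = 9C 23 -> value 4508 (2 byte(s))
  byte[5]=0xBA cont=1 payload=0x3A=58: acc |= 58<<0 -> acc=58 shift=7
  byte[6]=0xEF cont=1 payload=0x6F=111: acc |= 111<<7 -> acc=14266 shift=14
  byte[7]=0x16 cont=0 payload=0x16=22: acc |= 22<<14 -> acc=374714 shift=21 [end]
Varint 3: bytes[5:8] = BA EF 16 -> value 374714 (3 byte(s))
  byte[8]=0xAB cont=1 payload=0x2B=43: acc |= 43<<0 -> acc=43 shift=7
  byte[9]=0x1F cont=0 payload=0x1F=31: acc |= 31<<7 -> acc=4011 shift=14 [end]
Varint 4: bytes[8:10] = AB 1F -> value 4011 (2 byte(s))
  byte[10]=0xBA cont=1 payload=0x3A=58: acc |= 58<<0 -> acc=58 shift=7
  byte[11]=0x73 cont=0 payload=0x73=115: acc |= 115<<7 -> acc=14778 shift=14 [end]
Varint 5: bytes[10:12] = BA 73 -> value 14778 (2 byte(s))

Answer: 8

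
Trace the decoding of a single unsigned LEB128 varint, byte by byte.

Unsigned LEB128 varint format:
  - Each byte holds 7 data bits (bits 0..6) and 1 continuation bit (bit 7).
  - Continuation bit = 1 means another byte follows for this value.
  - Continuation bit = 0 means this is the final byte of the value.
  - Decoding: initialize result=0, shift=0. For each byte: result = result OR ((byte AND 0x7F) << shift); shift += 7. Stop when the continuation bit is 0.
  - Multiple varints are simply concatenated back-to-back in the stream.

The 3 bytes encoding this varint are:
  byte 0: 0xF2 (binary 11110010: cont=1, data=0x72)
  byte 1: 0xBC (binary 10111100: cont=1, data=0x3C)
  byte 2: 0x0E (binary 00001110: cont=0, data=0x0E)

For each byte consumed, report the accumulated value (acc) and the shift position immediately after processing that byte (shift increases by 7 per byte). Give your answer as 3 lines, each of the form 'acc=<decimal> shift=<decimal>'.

Answer: acc=114 shift=7
acc=7794 shift=14
acc=237170 shift=21

Derivation:
byte 0=0xF2: payload=0x72=114, contrib = 114<<0 = 114; acc -> 114, shift -> 7
byte 1=0xBC: payload=0x3C=60, contrib = 60<<7 = 7680; acc -> 7794, shift -> 14
byte 2=0x0E: payload=0x0E=14, contrib = 14<<14 = 229376; acc -> 237170, shift -> 21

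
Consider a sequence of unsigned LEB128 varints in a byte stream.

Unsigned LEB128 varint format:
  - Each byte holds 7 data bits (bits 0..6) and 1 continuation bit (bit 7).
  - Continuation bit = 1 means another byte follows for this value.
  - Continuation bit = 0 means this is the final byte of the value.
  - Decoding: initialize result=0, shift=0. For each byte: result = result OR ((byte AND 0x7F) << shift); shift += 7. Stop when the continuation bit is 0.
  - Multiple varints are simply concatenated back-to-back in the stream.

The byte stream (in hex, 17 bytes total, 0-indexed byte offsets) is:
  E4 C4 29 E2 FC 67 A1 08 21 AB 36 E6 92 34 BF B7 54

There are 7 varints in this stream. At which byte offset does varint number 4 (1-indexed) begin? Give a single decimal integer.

  byte[0]=0xE4 cont=1 payload=0x64=100: acc |= 100<<0 -> acc=100 shift=7
  byte[1]=0xC4 cont=1 payload=0x44=68: acc |= 68<<7 -> acc=8804 shift=14
  byte[2]=0x29 cont=0 payload=0x29=41: acc |= 41<<14 -> acc=680548 shift=21 [end]
Varint 1: bytes[0:3] = E4 C4 29 -> value 680548 (3 byte(s))
  byte[3]=0xE2 cont=1 payload=0x62=98: acc |= 98<<0 -> acc=98 shift=7
  byte[4]=0xFC cont=1 payload=0x7C=124: acc |= 124<<7 -> acc=15970 shift=14
  byte[5]=0x67 cont=0 payload=0x67=103: acc |= 103<<14 -> acc=1703522 shift=21 [end]
Varint 2: bytes[3:6] = E2 FC 67 -> value 1703522 (3 byte(s))
  byte[6]=0xA1 cont=1 payload=0x21=33: acc |= 33<<0 -> acc=33 shift=7
  byte[7]=0x08 cont=0 payload=0x08=8: acc |= 8<<7 -> acc=1057 shift=14 [end]
Varint 3: bytes[6:8] = A1 08 -> value 1057 (2 byte(s))
  byte[8]=0x21 cont=0 payload=0x21=33: acc |= 33<<0 -> acc=33 shift=7 [end]
Varint 4: bytes[8:9] = 21 -> value 33 (1 byte(s))
  byte[9]=0xAB cont=1 payload=0x2B=43: acc |= 43<<0 -> acc=43 shift=7
  byte[10]=0x36 cont=0 payload=0x36=54: acc |= 54<<7 -> acc=6955 shift=14 [end]
Varint 5: bytes[9:11] = AB 36 -> value 6955 (2 byte(s))
  byte[11]=0xE6 cont=1 payload=0x66=102: acc |= 102<<0 -> acc=102 shift=7
  byte[12]=0x92 cont=1 payload=0x12=18: acc |= 18<<7 -> acc=2406 shift=14
  byte[13]=0x34 cont=0 payload=0x34=52: acc |= 52<<14 -> acc=854374 shift=21 [end]
Varint 6: bytes[11:14] = E6 92 34 -> value 854374 (3 byte(s))
  byte[14]=0xBF cont=1 payload=0x3F=63: acc |= 63<<0 -> acc=63 shift=7
  byte[15]=0xB7 cont=1 payload=0x37=55: acc |= 55<<7 -> acc=7103 shift=14
  byte[16]=0x54 cont=0 payload=0x54=84: acc |= 84<<14 -> acc=1383359 shift=21 [end]
Varint 7: bytes[14:17] = BF B7 54 -> value 1383359 (3 byte(s))

Answer: 8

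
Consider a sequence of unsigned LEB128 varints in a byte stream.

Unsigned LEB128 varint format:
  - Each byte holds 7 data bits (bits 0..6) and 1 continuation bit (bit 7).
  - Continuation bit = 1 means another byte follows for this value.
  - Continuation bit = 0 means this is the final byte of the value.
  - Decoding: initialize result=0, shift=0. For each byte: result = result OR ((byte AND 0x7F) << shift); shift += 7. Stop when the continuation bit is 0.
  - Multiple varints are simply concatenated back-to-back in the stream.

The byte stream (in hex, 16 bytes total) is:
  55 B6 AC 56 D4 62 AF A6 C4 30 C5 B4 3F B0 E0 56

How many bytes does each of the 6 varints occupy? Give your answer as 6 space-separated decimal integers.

Answer: 1 3 2 4 3 3

Derivation:
  byte[0]=0x55 cont=0 payload=0x55=85: acc |= 85<<0 -> acc=85 shift=7 [end]
Varint 1: bytes[0:1] = 55 -> value 85 (1 byte(s))
  byte[1]=0xB6 cont=1 payload=0x36=54: acc |= 54<<0 -> acc=54 shift=7
  byte[2]=0xAC cont=1 payload=0x2C=44: acc |= 44<<7 -> acc=5686 shift=14
  byte[3]=0x56 cont=0 payload=0x56=86: acc |= 86<<14 -> acc=1414710 shift=21 [end]
Varint 2: bytes[1:4] = B6 AC 56 -> value 1414710 (3 byte(s))
  byte[4]=0xD4 cont=1 payload=0x54=84: acc |= 84<<0 -> acc=84 shift=7
  byte[5]=0x62 cont=0 payload=0x62=98: acc |= 98<<7 -> acc=12628 shift=14 [end]
Varint 3: bytes[4:6] = D4 62 -> value 12628 (2 byte(s))
  byte[6]=0xAF cont=1 payload=0x2F=47: acc |= 47<<0 -> acc=47 shift=7
  byte[7]=0xA6 cont=1 payload=0x26=38: acc |= 38<<7 -> acc=4911 shift=14
  byte[8]=0xC4 cont=1 payload=0x44=68: acc |= 68<<14 -> acc=1119023 shift=21
  byte[9]=0x30 cont=0 payload=0x30=48: acc |= 48<<21 -> acc=101782319 shift=28 [end]
Varint 4: bytes[6:10] = AF A6 C4 30 -> value 101782319 (4 byte(s))
  byte[10]=0xC5 cont=1 payload=0x45=69: acc |= 69<<0 -> acc=69 shift=7
  byte[11]=0xB4 cont=1 payload=0x34=52: acc |= 52<<7 -> acc=6725 shift=14
  byte[12]=0x3F cont=0 payload=0x3F=63: acc |= 63<<14 -> acc=1038917 shift=21 [end]
Varint 5: bytes[10:13] = C5 B4 3F -> value 1038917 (3 byte(s))
  byte[13]=0xB0 cont=1 payload=0x30=48: acc |= 48<<0 -> acc=48 shift=7
  byte[14]=0xE0 cont=1 payload=0x60=96: acc |= 96<<7 -> acc=12336 shift=14
  byte[15]=0x56 cont=0 payload=0x56=86: acc |= 86<<14 -> acc=1421360 shift=21 [end]
Varint 6: bytes[13:16] = B0 E0 56 -> value 1421360 (3 byte(s))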